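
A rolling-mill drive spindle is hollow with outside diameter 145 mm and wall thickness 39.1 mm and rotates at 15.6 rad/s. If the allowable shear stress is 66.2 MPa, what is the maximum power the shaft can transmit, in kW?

J = π(d_o⁴ − d_i⁴)/32 = π(0.145⁴ − 0.0668⁴)/32 = 4.144×10^-5 m⁴.
T_max = τ_allow·J/r = 6.62×10^7 × 4.144×10^-5 / 0.0725 = 37840 N·m.
ω = 15.6 rad/s, so P_max = T_max·ω = 5.903×10^5 W.

590 kW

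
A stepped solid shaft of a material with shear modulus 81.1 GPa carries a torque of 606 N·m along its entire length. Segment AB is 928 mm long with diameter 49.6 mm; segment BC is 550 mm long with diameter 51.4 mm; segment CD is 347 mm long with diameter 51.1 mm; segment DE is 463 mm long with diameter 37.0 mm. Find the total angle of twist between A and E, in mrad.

J_AB = π(0.0496)⁴/32 = 5.94×10^-7 m⁴; J_BC = π(0.0514)⁴/32 = 6.85×10^-7 m⁴; J_CD = π(0.0511)⁴/32 = 6.69×10^-7 m⁴; J_DE = π(0.0370)⁴/32 = 1.84×10^-7 m⁴.
θ = (T/G)·Σ L_i/J_i = (606.0/81.1×10⁹)·(0.928/5.94×10^-7 + 0.550/6.85×10^-7 + 0.347/6.69×10^-7 + 0.463/1.84×10^-7) = 0.04034 rad.

40.3 mrad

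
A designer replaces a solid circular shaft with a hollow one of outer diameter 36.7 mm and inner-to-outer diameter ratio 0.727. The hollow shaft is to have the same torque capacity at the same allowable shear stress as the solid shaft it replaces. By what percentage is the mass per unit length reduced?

41.3 %

Equal τ_max and T ⇒ the solid shaft needs d_s³ = d_o³(1−k⁴), so d_s = 36.7·(1−0.727⁴)^(1/3) = 32.90 mm.
Area ratio A_h/A_s = d_o²(1−k²)/d_s² = (1−k²)/(1−k⁴)^(2/3) = 0.5865.
Mass saving = 1 − 0.5865 = 41.3 %.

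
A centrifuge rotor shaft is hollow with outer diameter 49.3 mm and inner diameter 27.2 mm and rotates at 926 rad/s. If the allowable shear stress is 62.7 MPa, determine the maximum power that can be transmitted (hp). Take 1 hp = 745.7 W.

J = π(d_o⁴ − d_i⁴)/32 = π(0.0493⁴ − 0.0272⁴)/32 = 5.262×10^-7 m⁴.
T_max = τ_allow·J/r = 6.27×10^7 × 5.262×10^-7 / 0.0246 = 1338 N·m.
ω = 926 rad/s, so P_max = T_max·ω = 1.239×10^6 W.

1660 hp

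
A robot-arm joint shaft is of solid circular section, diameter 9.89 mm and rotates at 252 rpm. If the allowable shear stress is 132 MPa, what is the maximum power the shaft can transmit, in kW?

0.662 kW

J = πd⁴/32 = π(0.00989)⁴/32 = 9.393×10^-10 m⁴.
T_max = τ_allow·J/r = 1.32×10^8 × 9.393×10^-10 / 0.00495 = 25.07 N·m.
ω = 2π·252/60 = 26.39 rad/s, so P_max = T_max·ω = 661.6 W.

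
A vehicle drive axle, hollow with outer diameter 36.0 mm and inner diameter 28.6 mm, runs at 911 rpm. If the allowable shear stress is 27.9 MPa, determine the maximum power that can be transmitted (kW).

J = π(d_o⁴ − d_i⁴)/32 = π(0.0360⁴ − 0.0286⁴)/32 = 9.921×10^-8 m⁴.
T_max = τ_allow·J/r = 2.79×10^7 × 9.921×10^-8 / 0.0180 = 153.8 N·m.
ω = 2π·911/60 = 95.40 rad/s, so P_max = T_max·ω = 1.467×10^4 W.

14.7 kW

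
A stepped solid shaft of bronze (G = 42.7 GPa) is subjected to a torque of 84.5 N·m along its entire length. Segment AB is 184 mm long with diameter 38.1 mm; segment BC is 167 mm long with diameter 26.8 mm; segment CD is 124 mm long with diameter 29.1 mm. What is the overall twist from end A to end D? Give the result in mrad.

J_AB = π(0.0381)⁴/32 = 2.07×10^-7 m⁴; J_BC = π(0.0268)⁴/32 = 5.06×10^-8 m⁴; J_CD = π(0.0291)⁴/32 = 7.04×10^-8 m⁴.
θ = (T/G)·Σ L_i/J_i = (84.50/42.7×10⁹)·(0.184/2.07×10^-7 + 0.167/5.06×10^-8 + 0.124/7.04×10^-8) = 0.01177 rad.

11.8 mrad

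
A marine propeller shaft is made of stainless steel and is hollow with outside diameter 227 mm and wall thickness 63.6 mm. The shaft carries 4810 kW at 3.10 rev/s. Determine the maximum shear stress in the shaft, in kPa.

ω = 2π·3.10 = 19.48 rad/s, so T = P/ω = 4810×10³ / 19.48 = 246900 N·m.
J = π(d_o⁴ − d_i⁴)/32 = π(0.227⁴ − 0.0998⁴)/32 = 2.509×10^-4 m⁴.
τ_max = T·r/J = 246900 × 0.114 / 2.509×10^-4 = 1.117×10^8 Pa.

112000 kPa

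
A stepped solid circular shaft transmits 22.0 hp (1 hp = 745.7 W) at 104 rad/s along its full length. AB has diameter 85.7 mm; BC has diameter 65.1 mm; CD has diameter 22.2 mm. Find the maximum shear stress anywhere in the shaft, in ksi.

10.6 ksi

ω = 104 rad/s, so T = P/ω = 22.0×745.7 / 104.0 = 157.7 N·m.
Under the same torque, τ_max = 16T/(πd³) is largest where d is smallest — segment CD (d = 22.2 mm).
τ_max = 16·157.7/(π·(0.0222)³) = 7.343×10^7 Pa.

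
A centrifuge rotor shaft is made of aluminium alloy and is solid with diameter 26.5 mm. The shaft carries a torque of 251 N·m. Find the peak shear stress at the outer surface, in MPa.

J = πd⁴/32 = π(0.0265)⁴/32 = 4.842×10^-8 m⁴.
τ_max = T·r/J = 251.0 × 0.0132 / 4.842×10^-8 = 6.869×10^7 Pa.

68.7 MPa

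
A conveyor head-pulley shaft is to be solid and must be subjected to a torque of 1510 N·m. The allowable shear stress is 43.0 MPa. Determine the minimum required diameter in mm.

56.3 mm

For a solid shaft τ_max = 16T/(πd³), so d = (16T/(π τ_allow))^(1/3) = (16·1510/(π·4.30×10^7))^(1/3) = 0.05634 m.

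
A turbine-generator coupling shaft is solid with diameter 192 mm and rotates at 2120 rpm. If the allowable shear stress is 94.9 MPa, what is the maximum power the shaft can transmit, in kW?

J = πd⁴/32 = π(0.192)⁴/32 = 1.334×10^-4 m⁴.
T_max = τ_allow·J/r = 9.49×10^7 × 1.334×10^-4 / 0.0960 = 131900 N·m.
ω = 2π·2120/60 = 222.0 rad/s, so P_max = T_max·ω = 2.928×10^7 W.

29300 kW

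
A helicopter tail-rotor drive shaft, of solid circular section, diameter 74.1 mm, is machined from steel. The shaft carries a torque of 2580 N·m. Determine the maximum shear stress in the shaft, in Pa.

J = πd⁴/32 = π(0.0741)⁴/32 = 2.960×10^-6 m⁴.
τ_max = T·r/J = 2580 × 0.0370 / 2.960×10^-6 = 3.229×10^7 Pa.

3.23e7 Pa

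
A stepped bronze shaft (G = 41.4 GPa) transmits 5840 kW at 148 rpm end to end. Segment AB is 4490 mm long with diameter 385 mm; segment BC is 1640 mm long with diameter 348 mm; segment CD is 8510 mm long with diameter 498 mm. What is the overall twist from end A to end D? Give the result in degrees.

2.41°

ω = 2π·148/60 = 15.50 rad/s, so T = P/ω = 5840×10³ / 15.50 = 376800 N·m.
J_AB = π(0.385)⁴/32 = 2.16×10^-3 m⁴; J_BC = π(0.348)⁴/32 = 1.44×10^-3 m⁴; J_CD = π(0.498)⁴/32 = 6.04×10^-3 m⁴.
θ = (T/G)·Σ L_i/J_i = (376800/41.4×10⁹)·(4.49/2.16×10^-3 + 1.64/1.44×10^-3 + 8.51/6.04×10^-3) = 0.04214 rad.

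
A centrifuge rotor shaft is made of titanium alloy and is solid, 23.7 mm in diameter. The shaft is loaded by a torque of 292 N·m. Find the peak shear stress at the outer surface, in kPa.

112000 kPa

J = πd⁴/32 = π(0.0237)⁴/32 = 3.097×10^-8 m⁴.
τ_max = T·r/J = 292.0 × 0.0118 / 3.097×10^-8 = 1.117×10^8 Pa.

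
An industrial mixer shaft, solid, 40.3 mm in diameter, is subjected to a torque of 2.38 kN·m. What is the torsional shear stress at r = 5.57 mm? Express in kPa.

51200 kPa

J = πd⁴/32 = π(0.0403)⁴/32 = 2.590×10^-7 m⁴.
Shear stress varies linearly with radius: τ = T·r/J = 2380 × 0.00557 / 2.590×10^-7 = 5.119×10^7 Pa.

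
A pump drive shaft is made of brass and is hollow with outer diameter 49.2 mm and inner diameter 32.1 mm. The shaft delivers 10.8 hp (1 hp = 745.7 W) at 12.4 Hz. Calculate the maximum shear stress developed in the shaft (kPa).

5400 kPa

ω = 2π·12.4 = 77.91 rad/s, so T = P/ω = 10.8×745.7 / 77.91 = 103.4 N·m.
J = π(d_o⁴ − d_i⁴)/32 = π(0.0492⁴ − 0.0321⁴)/32 = 4.710×10^-7 m⁴.
τ_max = T·r/J = 103.4 × 0.0246 / 4.710×10^-7 = 5.399×10^6 Pa.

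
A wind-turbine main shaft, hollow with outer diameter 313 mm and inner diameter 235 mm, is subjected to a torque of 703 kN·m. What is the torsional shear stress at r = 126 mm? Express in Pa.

1.38e8 Pa

J = π(d_o⁴ − d_i⁴)/32 = π(0.313⁴ − 0.235⁴)/32 = 6.429×10^-4 m⁴.
Shear stress varies linearly with radius: τ = T·r/J = 703000 × 0.126 / 6.429×10^-4 = 1.378×10^8 Pa.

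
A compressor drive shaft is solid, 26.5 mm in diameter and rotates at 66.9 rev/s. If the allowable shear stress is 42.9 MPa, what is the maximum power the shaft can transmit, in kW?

J = πd⁴/32 = π(0.0265)⁴/32 = 4.842×10^-8 m⁴.
T_max = τ_allow·J/r = 4.29×10^7 × 4.842×10^-8 / 0.0132 = 156.8 N·m.
ω = 2π·66.9 = 420.3 rad/s, so P_max = T_max·ω = 6.589×10^4 W.

65.9 kW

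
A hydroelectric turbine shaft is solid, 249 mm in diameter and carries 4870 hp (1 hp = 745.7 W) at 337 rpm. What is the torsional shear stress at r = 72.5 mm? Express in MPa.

ω = 2π·337/60 = 35.29 rad/s, so T = P/ω = 4870×745.7 / 35.29 = 102900 N·m.
J = πd⁴/32 = π(0.249)⁴/32 = 3.774×10^-4 m⁴.
Shear stress varies linearly with radius: τ = T·r/J = 102900 × 0.0725 / 3.774×10^-4 = 1.977×10^7 Pa.

19.8 MPa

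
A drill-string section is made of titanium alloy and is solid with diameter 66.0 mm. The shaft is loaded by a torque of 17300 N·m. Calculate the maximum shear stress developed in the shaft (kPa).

306000 kPa

J = πd⁴/32 = π(0.0660)⁴/32 = 1.863×10^-6 m⁴.
τ_max = T·r/J = 17300 × 0.0330 / 1.863×10^-6 = 3.065×10^8 Pa.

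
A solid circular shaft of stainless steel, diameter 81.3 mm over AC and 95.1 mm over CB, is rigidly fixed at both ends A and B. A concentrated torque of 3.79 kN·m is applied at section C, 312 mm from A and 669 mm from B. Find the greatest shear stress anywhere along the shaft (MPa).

Compatibility: T_A·a/J_AC = T_B·b/J_CB with T_A + T_B = T₀.
J_AC = 4.29×10^-6 m⁴, J_CB = 8.03×10^-6 m⁴, so T_A = T₀·(J_AC/a)/((J_AC/a)+(J_CB/b)) = 2023 N·m, T_B = 1767 N·m.
τ in each portion: τ_AC = 1.92×10^7 Pa, τ_CB = 1.05×10^7 Pa; maximum is in AC.
τ_max = T_AC·r/J = 2023·0.0406/4.29×10^-6 = 1.918×10^7 Pa.

19.2 MPa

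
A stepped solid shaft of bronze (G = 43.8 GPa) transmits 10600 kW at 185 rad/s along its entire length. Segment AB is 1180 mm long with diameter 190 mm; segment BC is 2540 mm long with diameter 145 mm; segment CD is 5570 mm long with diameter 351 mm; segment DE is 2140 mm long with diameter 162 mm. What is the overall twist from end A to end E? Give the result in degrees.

ω = 185 rad/s, so T = P/ω = 10600×10³ / 185.0 = 57300 N·m.
J_AB = π(0.190)⁴/32 = 1.28×10^-4 m⁴; J_BC = π(0.145)⁴/32 = 4.34×10^-5 m⁴; J_CD = π(0.351)⁴/32 = 1.49×10^-3 m⁴; J_DE = π(0.162)⁴/32 = 6.76×10^-5 m⁴.
θ = (T/G)·Σ L_i/J_i = (57300/43.8×10⁹)·(1.18/1.28×10^-4 + 2.54/4.34×10^-5 + 5.57/1.49×10^-3 + 2.14/6.76×10^-5) = 0.1349 rad.

7.73°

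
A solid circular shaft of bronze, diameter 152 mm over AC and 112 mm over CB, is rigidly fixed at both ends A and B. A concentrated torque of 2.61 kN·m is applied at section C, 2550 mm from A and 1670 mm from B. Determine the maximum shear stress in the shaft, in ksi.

0.426 ksi

Compatibility: T_A·a/J_AC = T_B·b/J_CB with T_A + T_B = T₀.
J_AC = 5.24×10^-5 m⁴, J_CB = 1.54×10^-5 m⁴, so T_A = T₀·(J_AC/a)/((J_AC/a)+(J_CB/b)) = 1800 N·m, T_B = 810.1 N·m.
τ in each portion: τ_AC = 2.61×10^6 Pa, τ_CB = 2.94×10^6 Pa; maximum is in CB.
τ_max = T_CB·r/J = 810.1·0.0560/1.54×10^-5 = 2.937×10^6 Pa.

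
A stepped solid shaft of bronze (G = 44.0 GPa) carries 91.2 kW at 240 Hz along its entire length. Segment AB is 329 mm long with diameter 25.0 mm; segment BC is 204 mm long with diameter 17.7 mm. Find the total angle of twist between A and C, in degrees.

2.34°

ω = 2π·240 = 1508 rad/s, so T = P/ω = 91.2×10³ / 1508 = 60.48 N·m.
J_AB = π(0.0250)⁴/32 = 3.83×10^-8 m⁴; J_BC = π(0.0177)⁴/32 = 9.64×10^-9 m⁴.
θ = (T/G)·Σ L_i/J_i = (60.48/44.0×10⁹)·(0.329/3.83×10^-8 + 0.204/9.64×10^-9) = 0.04089 rad.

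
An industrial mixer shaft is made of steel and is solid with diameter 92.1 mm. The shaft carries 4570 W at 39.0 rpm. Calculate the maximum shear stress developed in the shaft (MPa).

7.29 MPa

ω = 2π·39.0/60 = 4.084 rad/s, so T = P/ω = 4570 / 4.084 = 1119 N·m.
J = πd⁴/32 = π(0.0921)⁴/32 = 7.064×10^-6 m⁴.
τ_max = T·r/J = 1119 × 0.0460 / 7.064×10^-6 = 7.295×10^6 Pa.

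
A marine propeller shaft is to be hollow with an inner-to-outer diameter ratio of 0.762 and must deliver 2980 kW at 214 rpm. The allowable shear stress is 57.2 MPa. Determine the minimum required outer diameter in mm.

261 mm

ω = 2π·214/60 = 22.41 rad/s, so T = P/ω = 2980×10³ / 22.41 = 133000 N·m.
For a hollow shaft with d_i/d_o = 0.762: τ_max = 16T/(π d_o³ (1−k⁴)), so d_o = [16T/(π τ_allow (1−k⁴))]^(1/3) = [16·133000/(π·5.72×10^7·0.6629)]^(1/3) = 0.2614 m.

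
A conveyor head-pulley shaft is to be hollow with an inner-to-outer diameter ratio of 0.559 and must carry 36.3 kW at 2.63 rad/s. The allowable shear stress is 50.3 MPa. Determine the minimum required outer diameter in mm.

ω = 2.63 rad/s, so T = P/ω = 36.3×10³ / 2.630 = 13800 N·m.
For a hollow shaft with d_i/d_o = 0.559: τ_max = 16T/(π d_o³ (1−k⁴)), so d_o = [16T/(π τ_allow (1−k⁴))]^(1/3) = [16·13800/(π·5.03×10^7·0.9024)]^(1/3) = 0.1157 m.

116 mm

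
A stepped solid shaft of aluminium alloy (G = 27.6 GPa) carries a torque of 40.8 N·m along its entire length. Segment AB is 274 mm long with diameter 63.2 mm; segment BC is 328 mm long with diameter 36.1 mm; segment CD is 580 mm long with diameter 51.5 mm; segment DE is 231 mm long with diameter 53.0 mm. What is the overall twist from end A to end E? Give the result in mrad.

J_AB = π(0.0632)⁴/32 = 1.57×10^-6 m⁴; J_BC = π(0.0361)⁴/32 = 1.67×10^-7 m⁴; J_CD = π(0.0515)⁴/32 = 6.91×10^-7 m⁴; J_DE = π(0.0530)⁴/32 = 7.75×10^-7 m⁴.
θ = (T/G)·Σ L_i/J_i = (40.80/27.6×10⁹)·(0.274/1.57×10^-6 + 0.328/1.67×10^-7 + 0.580/6.91×10^-7 + 0.231/7.75×10^-7) = 4.849×10^-3 rad.

4.85 mrad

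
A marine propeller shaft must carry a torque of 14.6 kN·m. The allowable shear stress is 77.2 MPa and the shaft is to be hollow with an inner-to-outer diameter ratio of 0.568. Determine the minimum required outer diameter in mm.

For a hollow shaft with d_i/d_o = 0.568: τ_max = 16T/(π d_o³ (1−k⁴)), so d_o = [16T/(π τ_allow (1−k⁴))]^(1/3) = [16·14600/(π·7.72×10^7·0.8959)]^(1/3) = 0.1024 m.

102 mm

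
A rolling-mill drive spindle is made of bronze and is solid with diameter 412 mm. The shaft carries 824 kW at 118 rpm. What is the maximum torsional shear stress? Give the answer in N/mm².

4.86 N/mm²

ω = 2π·118/60 = 12.36 rad/s, so T = P/ω = 824×10³ / 12.36 = 66680 N·m.
J = πd⁴/32 = π(0.412)⁴/32 = 2.829×10^-3 m⁴.
τ_max = T·r/J = 66680 × 0.206 / 2.829×10^-3 = 4.856×10^6 Pa.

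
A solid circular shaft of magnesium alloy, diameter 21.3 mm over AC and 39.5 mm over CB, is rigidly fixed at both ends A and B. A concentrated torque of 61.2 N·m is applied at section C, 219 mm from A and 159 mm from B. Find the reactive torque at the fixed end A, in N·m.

3.54 N·m

Compatibility: T_A·a/J_AC = T_B·b/J_CB with T_A + T_B = T₀.
J_AC = 2.02×10^-8 m⁴, J_CB = 2.39×10^-7 m⁴, so T_A = T₀·(J_AC/a)/((J_AC/a)+(J_CB/b)) = 3.540 N·m, T_B = 57.66 N·m.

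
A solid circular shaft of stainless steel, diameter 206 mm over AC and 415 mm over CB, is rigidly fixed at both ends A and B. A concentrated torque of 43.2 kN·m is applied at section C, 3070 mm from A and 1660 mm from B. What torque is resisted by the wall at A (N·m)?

1370 N·m

Compatibility: T_A·a/J_AC = T_B·b/J_CB with T_A + T_B = T₀.
J_AC = 1.77×10^-4 m⁴, J_CB = 2.91×10^-3 m⁴, so T_A = T₀·(J_AC/a)/((J_AC/a)+(J_CB/b)) = 1373 N·m, T_B = 41830 N·m.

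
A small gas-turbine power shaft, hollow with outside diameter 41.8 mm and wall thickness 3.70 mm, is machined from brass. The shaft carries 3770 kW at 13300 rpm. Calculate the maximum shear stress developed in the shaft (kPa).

ω = 2π·13300/60 = 1393 rad/s, so T = P/ω = 3770×10³ / 1393 = 2707 N·m.
J = π(d_o⁴ − d_i⁴)/32 = π(0.0418⁴ − 0.0344⁴)/32 = 1.622×10^-7 m⁴.
τ_max = T·r/J = 2707 × 0.0209 / 1.622×10^-7 = 3.487×10^8 Pa.

349000 kPa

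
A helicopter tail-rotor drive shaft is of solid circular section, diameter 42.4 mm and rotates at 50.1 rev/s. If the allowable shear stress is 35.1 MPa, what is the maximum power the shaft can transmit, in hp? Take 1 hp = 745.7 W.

J = πd⁴/32 = π(0.0424)⁴/32 = 3.173×10^-7 m⁴.
T_max = τ_allow·J/r = 3.51×10^7 × 3.173×10^-7 / 0.0212 = 525.3 N·m.
ω = 2π·50.1 = 314.8 rad/s, so P_max = T_max·ω = 1.654×10^5 W.

222 hp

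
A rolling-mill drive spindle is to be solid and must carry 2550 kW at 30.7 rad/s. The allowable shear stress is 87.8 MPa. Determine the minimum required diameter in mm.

169 mm

ω = 30.7 rad/s, so T = P/ω = 2550×10³ / 30.70 = 83060 N·m.
For a solid shaft τ_max = 16T/(πd³), so d = (16T/(π τ_allow))^(1/3) = (16·83060/(π·8.78×10^7))^(1/3) = 0.1689 m.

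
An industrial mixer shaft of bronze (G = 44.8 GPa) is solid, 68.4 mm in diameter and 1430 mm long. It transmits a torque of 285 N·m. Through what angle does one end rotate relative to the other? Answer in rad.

J = πd⁴/32 = π(0.0684)⁴/32 = 2.149×10^-6 m⁴.
θ = T·L/(G·J) = 285.0 × 1.43 / (44.8×10⁹ × 2.149×10^-6) = 4.233×10^-3 rad.

0.00423 rad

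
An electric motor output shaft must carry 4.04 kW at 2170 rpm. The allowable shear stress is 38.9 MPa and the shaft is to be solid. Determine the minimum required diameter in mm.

ω = 2π·2170/60 = 227.2 rad/s, so T = P/ω = 4.04×10³ / 227.2 = 17.78 N·m.
For a solid shaft τ_max = 16T/(πd³), so d = (16T/(π τ_allow))^(1/3) = (16·17.78/(π·3.89×10^7))^(1/3) = 0.01325 m.

13.3 mm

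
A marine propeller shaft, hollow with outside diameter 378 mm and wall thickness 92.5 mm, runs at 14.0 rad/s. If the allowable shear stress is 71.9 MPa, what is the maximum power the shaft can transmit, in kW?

J = π(d_o⁴ − d_i⁴)/32 = π(0.378⁴ − 0.193⁴)/32 = 1.868×10^-3 m⁴.
T_max = τ_allow·J/r = 7.19×10^7 × 1.868×10^-3 / 0.189 = 710700 N·m.
ω = 14.0 rad/s, so P_max = T_max·ω = 9.949×10^6 W.

9950 kW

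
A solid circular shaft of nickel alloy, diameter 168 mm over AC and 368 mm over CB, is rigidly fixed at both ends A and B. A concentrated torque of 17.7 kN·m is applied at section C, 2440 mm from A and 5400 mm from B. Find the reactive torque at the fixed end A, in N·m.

1550 N·m

Compatibility: T_A·a/J_AC = T_B·b/J_CB with T_A + T_B = T₀.
J_AC = 7.82×10^-5 m⁴, J_CB = 1.80×10^-3 m⁴, so T_A = T₀·(J_AC/a)/((J_AC/a)+(J_CB/b)) = 1552 N·m, T_B = 16150 N·m.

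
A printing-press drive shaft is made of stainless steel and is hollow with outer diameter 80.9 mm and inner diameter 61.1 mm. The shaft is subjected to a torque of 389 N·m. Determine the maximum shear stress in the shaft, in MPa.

5.55 MPa

J = π(d_o⁴ − d_i⁴)/32 = π(0.0809⁴ − 0.0611⁴)/32 = 2.837×10^-6 m⁴.
τ_max = T·r/J = 389.0 × 0.0404 / 2.837×10^-6 = 5.546×10^6 Pa.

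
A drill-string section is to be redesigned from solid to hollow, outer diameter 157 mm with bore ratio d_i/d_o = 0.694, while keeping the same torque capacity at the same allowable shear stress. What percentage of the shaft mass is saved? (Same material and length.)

38.2 %

Equal τ_max and T ⇒ the solid shaft needs d_s³ = d_o³(1−k⁴), so d_s = 157·(1−0.694⁴)^(1/3) = 143.8 mm.
Area ratio A_h/A_s = d_o²(1−k²)/d_s² = (1−k²)/(1−k⁴)^(2/3) = 0.6181.
Mass saving = 1 − 0.6181 = 38.2 %.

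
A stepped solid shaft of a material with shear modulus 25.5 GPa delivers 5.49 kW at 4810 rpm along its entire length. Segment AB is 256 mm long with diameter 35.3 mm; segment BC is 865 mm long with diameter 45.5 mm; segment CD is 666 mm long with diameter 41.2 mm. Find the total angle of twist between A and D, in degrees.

ω = 2π·4810/60 = 503.7 rad/s, so T = P/ω = 5.49×10³ / 503.7 = 10.90 N·m.
J_AB = π(0.0353)⁴/32 = 1.52×10^-7 m⁴; J_BC = π(0.0455)⁴/32 = 4.21×10^-7 m⁴; J_CD = π(0.0412)⁴/32 = 2.83×10^-7 m⁴.
θ = (T/G)·Σ L_i/J_i = (10.90/25.5×10⁹)·(0.256/1.52×10^-7 + 0.865/4.21×10^-7 + 0.666/2.83×10^-7) = 2.603×10^-3 rad.

0.149°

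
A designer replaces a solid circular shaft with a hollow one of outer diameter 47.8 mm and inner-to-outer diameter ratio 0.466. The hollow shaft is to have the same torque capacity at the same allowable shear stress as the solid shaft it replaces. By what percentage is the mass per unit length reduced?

Equal τ_max and T ⇒ the solid shaft needs d_s³ = d_o³(1−k⁴), so d_s = 47.8·(1−0.466⁴)^(1/3) = 47.04 mm.
Area ratio A_h/A_s = d_o²(1−k²)/d_s² = (1−k²)/(1−k⁴)^(2/3) = 0.8085.
Mass saving = 1 − 0.8085 = 19.2 %.

19.2 %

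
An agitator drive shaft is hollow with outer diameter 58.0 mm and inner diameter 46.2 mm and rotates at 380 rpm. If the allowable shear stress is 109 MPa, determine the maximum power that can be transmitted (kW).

99.3 kW

J = π(d_o⁴ − d_i⁴)/32 = π(0.0580⁴ − 0.0462⁴)/32 = 6.637×10^-7 m⁴.
T_max = τ_allow·J/r = 1.09×10^8 × 6.637×10^-7 / 0.0290 = 2495 N·m.
ω = 2π·380/60 = 39.79 rad/s, so P_max = T_max·ω = 9.927×10^4 W.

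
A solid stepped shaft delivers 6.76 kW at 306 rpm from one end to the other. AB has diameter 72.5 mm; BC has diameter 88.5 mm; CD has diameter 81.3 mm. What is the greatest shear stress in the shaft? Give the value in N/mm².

2.82 N/mm²

ω = 2π·306/60 = 32.04 rad/s, so T = P/ω = 6.76×10³ / 32.04 = 211.0 N·m.
Under the same torque, τ_max = 16T/(πd³) is largest where d is smallest — segment AB (d = 72.5 mm).
τ_max = 16·211.0/(π·(0.0725)³) = 2.819×10^6 Pa.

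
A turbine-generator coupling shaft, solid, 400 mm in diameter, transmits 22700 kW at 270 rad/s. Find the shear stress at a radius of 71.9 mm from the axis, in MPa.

2.41 MPa

ω = 270 rad/s, so T = P/ω = 22700×10³ / 270.0 = 84070 N·m.
J = πd⁴/32 = π(0.400)⁴/32 = 2.513×10^-3 m⁴.
Shear stress varies linearly with radius: τ = T·r/J = 84070 × 0.0719 / 2.513×10^-3 = 2.405×10^6 Pa.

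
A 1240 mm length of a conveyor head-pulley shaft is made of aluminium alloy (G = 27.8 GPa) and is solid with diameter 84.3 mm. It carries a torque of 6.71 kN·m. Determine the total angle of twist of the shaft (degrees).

3.46°

J = πd⁴/32 = π(0.0843)⁴/32 = 4.958×10^-6 m⁴.
θ = T·L/(G·J) = 6710 × 1.24 / (27.8×10⁹ × 4.958×10^-6) = 0.06037 rad.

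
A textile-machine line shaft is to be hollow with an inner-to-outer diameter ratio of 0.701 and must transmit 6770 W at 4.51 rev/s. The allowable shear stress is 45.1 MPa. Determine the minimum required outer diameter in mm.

32.9 mm

ω = 2π·4.51 = 28.34 rad/s, so T = P/ω = 6770 / 28.34 = 238.9 N·m.
For a hollow shaft with d_i/d_o = 0.701: τ_max = 16T/(π d_o³ (1−k⁴)), so d_o = [16T/(π τ_allow (1−k⁴))]^(1/3) = [16·238.9/(π·4.51×10^7·0.7585)]^(1/3) = 0.03289 m.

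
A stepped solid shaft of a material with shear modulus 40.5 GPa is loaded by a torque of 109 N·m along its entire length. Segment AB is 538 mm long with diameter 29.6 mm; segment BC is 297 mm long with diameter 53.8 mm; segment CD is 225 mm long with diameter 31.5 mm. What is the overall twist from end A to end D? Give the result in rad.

J_AB = π(0.0296)⁴/32 = 7.54×10^-8 m⁴; J_BC = π(0.0538)⁴/32 = 8.22×10^-7 m⁴; J_CD = π(0.0315)⁴/32 = 9.67×10^-8 m⁴.
θ = (T/G)·Σ L_i/J_i = (109.0/40.5×10⁹)·(0.538/7.54×10^-8 + 0.297/8.22×10^-7 + 0.225/9.67×10^-8) = 0.02645 rad.

0.0264 rad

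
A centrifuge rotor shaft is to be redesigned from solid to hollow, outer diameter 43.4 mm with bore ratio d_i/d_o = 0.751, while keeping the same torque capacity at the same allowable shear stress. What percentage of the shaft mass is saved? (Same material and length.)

43.7 %

Equal τ_max and T ⇒ the solid shaft needs d_s³ = d_o³(1−k⁴), so d_s = 43.4·(1−0.751⁴)^(1/3) = 38.20 mm.
Area ratio A_h/A_s = d_o²(1−k²)/d_s² = (1−k²)/(1−k⁴)^(2/3) = 0.5628.
Mass saving = 1 − 0.5628 = 43.7 %.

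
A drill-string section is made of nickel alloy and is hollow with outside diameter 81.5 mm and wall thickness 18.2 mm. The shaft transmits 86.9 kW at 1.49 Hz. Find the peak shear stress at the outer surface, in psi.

14000 psi

ω = 2π·1.49 = 9.362 rad/s, so T = P/ω = 86.9×10³ / 9.362 = 9282 N·m.
J = π(d_o⁴ − d_i⁴)/32 = π(0.0815⁴ − 0.0451⁴)/32 = 3.925×10^-6 m⁴.
τ_max = T·r/J = 9282 × 0.0408 / 3.925×10^-6 = 9.636×10^7 Pa.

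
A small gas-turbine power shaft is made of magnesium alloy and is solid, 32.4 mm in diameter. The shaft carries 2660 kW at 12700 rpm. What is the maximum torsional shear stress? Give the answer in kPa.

299000 kPa

ω = 2π·12700/60 = 1330 rad/s, so T = P/ω = 2660×10³ / 1330 = 2000 N·m.
J = πd⁴/32 = π(0.0324)⁴/32 = 1.082×10^-7 m⁴.
τ_max = T·r/J = 2000 × 0.0162 / 1.082×10^-7 = 2.995×10^8 Pa.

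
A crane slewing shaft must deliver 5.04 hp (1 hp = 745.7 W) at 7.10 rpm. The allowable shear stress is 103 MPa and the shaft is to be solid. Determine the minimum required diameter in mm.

63.0 mm

ω = 2π·7.10/60 = 0.7435 rad/s, so T = P/ω = 5.04×745.7 / 0.7435 = 5055 N·m.
For a solid shaft τ_max = 16T/(πd³), so d = (16T/(π τ_allow))^(1/3) = (16·5055/(π·1.03×10^8))^(1/3) = 0.06299 m.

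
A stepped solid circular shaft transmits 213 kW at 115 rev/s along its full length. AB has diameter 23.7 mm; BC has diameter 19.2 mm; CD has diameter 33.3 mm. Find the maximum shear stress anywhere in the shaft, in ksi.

30.8 ksi

ω = 2π·115 = 722.6 rad/s, so T = P/ω = 213×10³ / 722.6 = 294.8 N·m.
Under the same torque, τ_max = 16T/(πd³) is largest where d is smallest — segment BC (d = 19.2 mm).
τ_max = 16·294.8/(π·(0.0192)³) = 2.121×10^8 Pa.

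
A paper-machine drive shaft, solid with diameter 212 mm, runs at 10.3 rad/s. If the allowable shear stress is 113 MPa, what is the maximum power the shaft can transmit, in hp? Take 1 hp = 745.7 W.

2920 hp

J = πd⁴/32 = π(0.212)⁴/32 = 1.983×10^-4 m⁴.
T_max = τ_allow·J/r = 1.13×10^8 × 1.983×10^-4 / 0.106 = 211400 N·m.
ω = 10.3 rad/s, so P_max = T_max·ω = 2.177×10^6 W.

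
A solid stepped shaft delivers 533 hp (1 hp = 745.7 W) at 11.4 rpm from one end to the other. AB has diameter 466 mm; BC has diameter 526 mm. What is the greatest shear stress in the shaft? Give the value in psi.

ω = 2π·11.4/60 = 1.194 rad/s, so T = P/ω = 533×745.7 / 1.194 = 332900 N·m.
Under the same torque, τ_max = 16T/(πd³) is largest where d is smallest — segment AB (d = 466 mm).
τ_max = 16·332900/(π·(0.466)³) = 1.676×10^7 Pa.

2430 psi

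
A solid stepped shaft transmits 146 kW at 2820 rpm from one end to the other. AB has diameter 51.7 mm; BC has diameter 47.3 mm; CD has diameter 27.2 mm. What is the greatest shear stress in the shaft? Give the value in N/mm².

125 N/mm²

ω = 2π·2820/60 = 295.3 rad/s, so T = P/ω = 146×10³ / 295.3 = 494.4 N·m.
Under the same torque, τ_max = 16T/(πd³) is largest where d is smallest — segment CD (d = 27.2 mm).
τ_max = 16·494.4/(π·(0.0272)³) = 1.251×10^8 Pa.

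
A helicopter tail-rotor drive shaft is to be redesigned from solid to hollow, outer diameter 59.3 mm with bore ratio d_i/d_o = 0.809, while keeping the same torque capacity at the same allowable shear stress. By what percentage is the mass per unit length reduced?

49.8 %

Equal τ_max and T ⇒ the solid shaft needs d_s³ = d_o³(1−k⁴), so d_s = 59.3·(1−0.809⁴)^(1/3) = 49.22 mm.
Area ratio A_h/A_s = d_o²(1−k²)/d_s² = (1−k²)/(1−k⁴)^(2/3) = 0.5016.
Mass saving = 1 − 0.5016 = 49.8 %.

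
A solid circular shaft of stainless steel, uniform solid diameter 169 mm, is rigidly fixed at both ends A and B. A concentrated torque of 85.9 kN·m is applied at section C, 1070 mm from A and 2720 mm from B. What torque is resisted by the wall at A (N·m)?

With uniform GJ and both ends fixed, compatibility θ_AC = θ_CB gives T_A·a = T_B·b, together with T_A + T_B = T₀.
T_A = T₀·b/(a+b) = 85900·2720/3790 = 61650 N·m; T_B = 24250 N·m.

61600 N·m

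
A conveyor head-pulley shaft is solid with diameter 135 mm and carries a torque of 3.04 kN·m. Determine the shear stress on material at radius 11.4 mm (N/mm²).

1.06 N/mm²

J = πd⁴/32 = π(0.135)⁴/32 = 3.261×10^-5 m⁴.
Shear stress varies linearly with radius: τ = T·r/J = 3040 × 0.0114 / 3.261×10^-5 = 1.063×10^6 Pa.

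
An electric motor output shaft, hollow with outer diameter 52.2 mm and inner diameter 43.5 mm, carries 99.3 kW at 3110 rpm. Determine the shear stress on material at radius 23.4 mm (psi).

2740 psi

ω = 2π·3110/60 = 325.7 rad/s, so T = P/ω = 99.3×10³ / 325.7 = 304.9 N·m.
J = π(d_o⁴ − d_i⁴)/32 = π(0.0522⁴ − 0.0435⁴)/32 = 3.774×10^-7 m⁴.
Shear stress varies linearly with radius: τ = T·r/J = 304.9 × 0.0234 / 3.774×10^-7 = 1.890×10^7 Pa.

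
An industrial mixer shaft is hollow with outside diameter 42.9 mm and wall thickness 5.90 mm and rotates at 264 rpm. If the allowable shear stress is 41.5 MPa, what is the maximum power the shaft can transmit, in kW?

J = π(d_o⁴ − d_i⁴)/32 = π(0.0429⁴ − 0.0311⁴)/32 = 2.407×10^-7 m⁴.
T_max = τ_allow·J/r = 4.15×10^7 × 2.407×10^-7 / 0.0215 = 465.7 N·m.
ω = 2π·264/60 = 27.65 rad/s, so P_max = T_max·ω = 1.287×10^4 W.

12.9 kW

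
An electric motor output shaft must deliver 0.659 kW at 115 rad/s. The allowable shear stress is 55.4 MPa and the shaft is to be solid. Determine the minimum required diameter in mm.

8.08 mm

ω = 115 rad/s, so T = P/ω = 0.659×10³ / 115.0 = 5.730 N·m.
For a solid shaft τ_max = 16T/(πd³), so d = (16T/(π τ_allow))^(1/3) = (16·5.730/(π·5.54×10^7))^(1/3) = 0.008076 m.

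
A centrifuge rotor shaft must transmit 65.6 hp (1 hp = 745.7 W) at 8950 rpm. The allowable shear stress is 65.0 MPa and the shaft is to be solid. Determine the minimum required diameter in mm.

ω = 2π·8950/60 = 937.2 rad/s, so T = P/ω = 65.6×745.7 / 937.2 = 52.19 N·m.
For a solid shaft τ_max = 16T/(πd³), so d = (16T/(π τ_allow))^(1/3) = (16·52.19/(π·6.50×10^7))^(1/3) = 0.01599 m.

16.0 mm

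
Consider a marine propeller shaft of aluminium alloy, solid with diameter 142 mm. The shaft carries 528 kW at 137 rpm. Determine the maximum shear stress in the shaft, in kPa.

65500 kPa

ω = 2π·137/60 = 14.35 rad/s, so T = P/ω = 528×10³ / 14.35 = 36800 N·m.
J = πd⁴/32 = π(0.142)⁴/32 = 3.992×10^-5 m⁴.
τ_max = T·r/J = 36800 × 0.0710 / 3.992×10^-5 = 6.546×10^7 Pa.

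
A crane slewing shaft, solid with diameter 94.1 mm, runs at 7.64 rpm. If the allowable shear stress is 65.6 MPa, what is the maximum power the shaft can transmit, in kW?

8.59 kW

J = πd⁴/32 = π(0.0941)⁴/32 = 7.698×10^-6 m⁴.
T_max = τ_allow·J/r = 6.56×10^7 × 7.698×10^-6 / 0.0470 = 10730 N·m.
ω = 2π·7.64/60 = 0.8001 rad/s, so P_max = T_max·ω = 8587 W.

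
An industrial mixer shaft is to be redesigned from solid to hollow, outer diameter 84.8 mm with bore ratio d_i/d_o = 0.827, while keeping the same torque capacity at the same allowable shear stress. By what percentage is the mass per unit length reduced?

51.9 %

Equal τ_max and T ⇒ the solid shaft needs d_s³ = d_o³(1−k⁴), so d_s = 84.8·(1−0.827⁴)^(1/3) = 68.72 mm.
Area ratio A_h/A_s = d_o²(1−k²)/d_s² = (1−k²)/(1−k⁴)^(2/3) = 0.4813.
Mass saving = 1 − 0.4813 = 51.9 %.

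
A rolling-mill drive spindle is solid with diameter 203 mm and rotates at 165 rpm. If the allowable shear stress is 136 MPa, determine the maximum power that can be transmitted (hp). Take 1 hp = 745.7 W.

5180 hp

J = πd⁴/32 = π(0.203)⁴/32 = 1.667×10^-4 m⁴.
T_max = τ_allow·J/r = 1.36×10^8 × 1.667×10^-4 / 0.102 = 223400 N·m.
ω = 2π·165/60 = 17.28 rad/s, so P_max = T_max·ω = 3.860×10^6 W.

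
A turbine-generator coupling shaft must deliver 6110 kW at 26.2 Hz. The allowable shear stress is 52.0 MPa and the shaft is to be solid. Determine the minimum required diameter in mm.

154 mm

ω = 2π·26.2 = 164.6 rad/s, so T = P/ω = 6110×10³ / 164.6 = 37120 N·m.
For a solid shaft τ_max = 16T/(πd³), so d = (16T/(π τ_allow))^(1/3) = (16·37120/(π·5.20×10^7))^(1/3) = 0.1538 m.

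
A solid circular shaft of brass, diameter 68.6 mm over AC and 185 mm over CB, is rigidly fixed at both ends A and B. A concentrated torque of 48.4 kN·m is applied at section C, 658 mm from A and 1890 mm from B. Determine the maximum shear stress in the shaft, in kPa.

39300 kPa

Compatibility: T_A·a/J_AC = T_B·b/J_CB with T_A + T_B = T₀.
J_AC = 2.17×10^-6 m⁴, J_CB = 1.15×10^-4 m⁴, so T_A = T₀·(J_AC/a)/((J_AC/a)+(J_CB/b)) = 2493 N·m, T_B = 45910 N·m.
τ in each portion: τ_AC = 3.93×10^7 Pa, τ_CB = 3.69×10^7 Pa; maximum is in AC.
τ_max = T_AC·r/J = 2493·0.0343/2.17×10^-6 = 3.933×10^7 Pa.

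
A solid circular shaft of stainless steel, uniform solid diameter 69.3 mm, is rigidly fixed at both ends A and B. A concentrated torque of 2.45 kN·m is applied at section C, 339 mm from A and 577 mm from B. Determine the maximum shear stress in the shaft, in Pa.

2.36e7 Pa

With uniform GJ and both ends fixed, compatibility θ_AC = θ_CB gives T_A·a = T_B·b, together with T_A + T_B = T₀.
T_A = T₀·b/(a+b) = 2450·577/916.0 = 1543 N·m; T_B = 906.7 N·m.
τ in each portion: τ_AC = 2.36×10^7 Pa, τ_CB = 1.39×10^7 Pa; maximum is in AC.
τ_max = T_AC·r/J = 1543·0.0347/2.26×10^-6 = 2.362×10^7 Pa.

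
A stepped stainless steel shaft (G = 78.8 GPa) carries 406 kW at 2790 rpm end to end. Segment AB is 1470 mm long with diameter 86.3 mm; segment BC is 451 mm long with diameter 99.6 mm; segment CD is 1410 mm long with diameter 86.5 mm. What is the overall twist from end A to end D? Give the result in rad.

ω = 2π·2790/60 = 292.2 rad/s, so T = P/ω = 406×10³ / 292.2 = 1390 N·m.
J_AB = π(0.0863)⁴/32 = 5.45×10^-6 m⁴; J_BC = π(0.0996)⁴/32 = 9.66×10^-6 m⁴; J_CD = π(0.0865)⁴/32 = 5.50×10^-6 m⁴.
θ = (T/G)·Σ L_i/J_i = (1390/78.8×10⁹)·(1.47/5.45×10^-6 + 0.451/9.66×10^-6 + 1.41/5.50×10^-6) = 0.01011 rad.

0.0101 rad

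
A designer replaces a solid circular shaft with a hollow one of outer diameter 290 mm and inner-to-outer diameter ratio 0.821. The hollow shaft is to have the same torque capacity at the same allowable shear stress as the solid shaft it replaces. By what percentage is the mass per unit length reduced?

Equal τ_max and T ⇒ the solid shaft needs d_s³ = d_o³(1−k⁴), so d_s = 290·(1−0.821⁴)^(1/3) = 237.0 mm.
Area ratio A_h/A_s = d_o²(1−k²)/d_s² = (1−k²)/(1−k⁴)^(2/3) = 0.4881.
Mass saving = 1 − 0.4881 = 51.2 %.

51.2 %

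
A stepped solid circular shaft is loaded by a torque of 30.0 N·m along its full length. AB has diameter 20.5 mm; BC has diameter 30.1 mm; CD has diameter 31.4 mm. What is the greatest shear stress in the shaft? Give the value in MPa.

17.7 MPa

Under the same torque, τ_max = 16T/(πd³) is largest where d is smallest — segment AB (d = 20.5 mm).
τ_max = 16·30.00/(π·(0.0205)³) = 1.773×10^7 Pa.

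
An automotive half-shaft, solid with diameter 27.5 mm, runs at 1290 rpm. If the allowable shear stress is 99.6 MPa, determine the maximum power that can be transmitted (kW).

J = πd⁴/32 = π(0.0275)⁴/32 = 5.615×10^-8 m⁴.
T_max = τ_allow·J/r = 9.96×10^7 × 5.615×10^-8 / 0.0138 = 406.7 N·m.
ω = 2π·1290/60 = 135.1 rad/s, so P_max = T_max·ω = 5.494×10^4 W.

54.9 kW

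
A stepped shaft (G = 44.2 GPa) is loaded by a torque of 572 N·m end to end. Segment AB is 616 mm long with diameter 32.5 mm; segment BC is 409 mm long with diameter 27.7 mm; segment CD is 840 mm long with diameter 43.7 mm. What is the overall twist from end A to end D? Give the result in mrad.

J_AB = π(0.0325)⁴/32 = 1.10×10^-7 m⁴; J_BC = π(0.0277)⁴/32 = 5.78×10^-8 m⁴; J_CD = π(0.0437)⁴/32 = 3.58×10^-7 m⁴.
θ = (T/G)·Σ L_i/J_i = (572.0/44.2×10⁹)·(0.616/1.10×10^-7 + 0.409/5.78×10^-8 + 0.840/3.58×10^-7) = 0.1947 rad.

195 mrad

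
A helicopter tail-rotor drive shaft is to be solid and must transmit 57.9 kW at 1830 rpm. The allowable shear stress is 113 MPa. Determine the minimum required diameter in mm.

ω = 2π·1830/60 = 191.6 rad/s, so T = P/ω = 57.9×10³ / 191.6 = 302.1 N·m.
For a solid shaft τ_max = 16T/(πd³), so d = (16T/(π τ_allow))^(1/3) = (16·302.1/(π·1.13×10^8))^(1/3) = 0.02388 m.

23.9 mm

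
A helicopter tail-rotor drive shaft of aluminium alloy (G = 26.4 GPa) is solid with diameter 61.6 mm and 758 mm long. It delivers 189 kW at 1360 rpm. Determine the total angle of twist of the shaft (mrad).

27.0 mrad

ω = 2π·1360/60 = 142.4 rad/s, so T = P/ω = 189×10³ / 142.4 = 1327 N·m.
J = πd⁴/32 = π(0.0616)⁴/32 = 1.414×10^-6 m⁴.
θ = T·L/(G·J) = 1327 × 0.758 / (26.4×10⁹ × 1.414×10^-6) = 0.02695 rad.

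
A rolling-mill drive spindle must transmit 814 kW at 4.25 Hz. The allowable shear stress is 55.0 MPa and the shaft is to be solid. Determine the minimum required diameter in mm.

141 mm

ω = 2π·4.25 = 26.70 rad/s, so T = P/ω = 814×10³ / 26.70 = 30480 N·m.
For a solid shaft τ_max = 16T/(πd³), so d = (16T/(π τ_allow))^(1/3) = (16·30480/(π·5.50×10^7))^(1/3) = 0.1413 m.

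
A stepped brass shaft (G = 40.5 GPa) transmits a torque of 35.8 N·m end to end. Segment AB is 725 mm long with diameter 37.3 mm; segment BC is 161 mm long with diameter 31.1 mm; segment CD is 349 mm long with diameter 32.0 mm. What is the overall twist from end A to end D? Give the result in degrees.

0.454°

J_AB = π(0.0373)⁴/32 = 1.90×10^-7 m⁴; J_BC = π(0.0311)⁴/32 = 9.18×10^-8 m⁴; J_CD = π(0.0320)⁴/32 = 1.03×10^-7 m⁴.
θ = (T/G)·Σ L_i/J_i = (35.80/40.5×10⁹)·(0.725/1.90×10^-7 + 0.161/9.18×10^-8 + 0.349/1.03×10^-7) = 7.919×10^-3 rad.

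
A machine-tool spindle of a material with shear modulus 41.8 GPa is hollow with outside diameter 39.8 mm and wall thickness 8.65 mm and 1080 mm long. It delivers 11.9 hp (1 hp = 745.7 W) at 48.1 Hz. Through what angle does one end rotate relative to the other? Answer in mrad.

3.43 mrad

ω = 2π·48.1 = 302.2 rad/s, so T = P/ω = 11.9×745.7 / 302.2 = 29.36 N·m.
J = π(d_o⁴ − d_i⁴)/32 = π(0.0398⁴ − 0.0225⁴)/32 = 2.212×10^-7 m⁴.
θ = T·L/(G·J) = 29.36 × 1.08 / (41.8×10⁹ × 2.212×10^-7) = 3.430×10^-3 rad.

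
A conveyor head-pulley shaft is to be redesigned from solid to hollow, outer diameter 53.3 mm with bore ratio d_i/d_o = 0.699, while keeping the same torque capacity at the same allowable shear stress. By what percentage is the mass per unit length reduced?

Equal τ_max and T ⇒ the solid shaft needs d_s³ = d_o³(1−k⁴), so d_s = 53.3·(1−0.699⁴)^(1/3) = 48.67 mm.
Area ratio A_h/A_s = d_o²(1−k²)/d_s² = (1−k²)/(1−k⁴)^(2/3) = 0.6134.
Mass saving = 1 − 0.6134 = 38.7 %.

38.7 %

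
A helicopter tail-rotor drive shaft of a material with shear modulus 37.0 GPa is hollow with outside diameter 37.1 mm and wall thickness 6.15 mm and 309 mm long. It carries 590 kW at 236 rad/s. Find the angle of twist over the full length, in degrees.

8.04°

ω = 236 rad/s, so T = P/ω = 590×10³ / 236.0 = 2500 N·m.
J = π(d_o⁴ − d_i⁴)/32 = π(0.0371⁴ − 0.0248⁴)/32 = 1.489×10^-7 m⁴.
θ = T·L/(G·J) = 2500 × 0.309 / (37.0×10⁹ × 1.489×10^-7) = 0.1403 rad.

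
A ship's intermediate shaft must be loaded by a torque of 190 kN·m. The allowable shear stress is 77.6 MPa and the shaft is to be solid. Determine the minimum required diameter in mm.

For a solid shaft τ_max = 16T/(πd³), so d = (16T/(π τ_allow))^(1/3) = (16·190000/(π·7.76×10^7))^(1/3) = 0.2319 m.

232 mm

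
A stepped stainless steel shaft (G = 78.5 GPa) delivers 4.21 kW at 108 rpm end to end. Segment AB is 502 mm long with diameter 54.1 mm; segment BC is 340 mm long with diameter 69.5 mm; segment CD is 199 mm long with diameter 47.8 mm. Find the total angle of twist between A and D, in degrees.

ω = 2π·108/60 = 11.31 rad/s, so T = P/ω = 4.21×10³ / 11.31 = 372.2 N·m.
J_AB = π(0.0541)⁴/32 = 8.41×10^-7 m⁴; J_BC = π(0.0695)⁴/32 = 2.29×10^-6 m⁴; J_CD = π(0.0478)⁴/32 = 5.13×10^-7 m⁴.
θ = (T/G)·Σ L_i/J_i = (372.2/78.5×10⁹)·(0.502/8.41×10^-7 + 0.340/2.29×10^-6 + 0.199/5.13×10^-7) = 5.376×10^-3 rad.

0.308°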